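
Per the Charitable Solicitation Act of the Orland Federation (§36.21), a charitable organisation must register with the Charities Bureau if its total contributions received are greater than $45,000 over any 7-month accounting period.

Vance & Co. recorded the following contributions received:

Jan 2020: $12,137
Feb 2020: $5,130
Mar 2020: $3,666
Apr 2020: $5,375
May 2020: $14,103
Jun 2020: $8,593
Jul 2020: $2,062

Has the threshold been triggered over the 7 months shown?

Yes

Total contributions received: $12,137 + $5,130 + $3,666 + $5,375 + $14,103 + $8,593 + $2,062 = $51,066.
$51,066 > $45,000, so the threshold is exceeded.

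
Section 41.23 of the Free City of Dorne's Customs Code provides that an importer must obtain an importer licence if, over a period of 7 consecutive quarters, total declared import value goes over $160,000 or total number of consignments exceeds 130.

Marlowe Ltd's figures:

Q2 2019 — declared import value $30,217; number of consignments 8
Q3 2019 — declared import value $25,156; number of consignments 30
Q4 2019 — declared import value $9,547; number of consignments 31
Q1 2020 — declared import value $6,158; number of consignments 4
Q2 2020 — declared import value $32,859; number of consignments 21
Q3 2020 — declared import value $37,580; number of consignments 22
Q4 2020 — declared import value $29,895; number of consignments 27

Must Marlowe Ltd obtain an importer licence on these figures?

Yes

Total declared import value: $30,217 + $25,156 + $9,547 + $6,158 + $32,859 + $37,580 + $29,895 = $171,412 (> $160,000).
Total number of consignments: 8 + 30 + 31 + 4 + 21 + 22 + 27 = 143 (> 130).
The test is 'or': at least one threshold is exceeded.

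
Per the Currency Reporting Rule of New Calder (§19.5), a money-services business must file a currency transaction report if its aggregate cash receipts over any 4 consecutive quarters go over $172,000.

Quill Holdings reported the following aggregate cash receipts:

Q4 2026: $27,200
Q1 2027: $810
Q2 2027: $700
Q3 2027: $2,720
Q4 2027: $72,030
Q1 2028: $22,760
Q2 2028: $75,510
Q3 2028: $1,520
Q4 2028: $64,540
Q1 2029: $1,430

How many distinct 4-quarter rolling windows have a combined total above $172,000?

Q4 2026–Q3 2027: $27,200 + $810 + $700 + $2,720 = $31,430 (under)
Q1 2027–Q4 2027: $810 + $700 + $2,720 + $72,030 = $76,260 (under)
Q2 2027–Q1 2028: $700 + $2,720 + $72,030 + $22,760 = $98,210 (under)
Q3 2027–Q2 2028: $2,720 + $72,030 + $22,760 + $75,510 = $173,020 (over)
Q4 2027–Q3 2028: $72,030 + $22,760 + $75,510 + $1,520 = $171,820 (under)
Q1 2028–Q4 2028: $22,760 + $75,510 + $1,520 + $64,540 = $164,330 (under)
Q2 2028–Q1 2029: $75,510 + $1,520 + $64,540 + $1,430 = $143,000 (under)
1 window exceeds the threshold.

1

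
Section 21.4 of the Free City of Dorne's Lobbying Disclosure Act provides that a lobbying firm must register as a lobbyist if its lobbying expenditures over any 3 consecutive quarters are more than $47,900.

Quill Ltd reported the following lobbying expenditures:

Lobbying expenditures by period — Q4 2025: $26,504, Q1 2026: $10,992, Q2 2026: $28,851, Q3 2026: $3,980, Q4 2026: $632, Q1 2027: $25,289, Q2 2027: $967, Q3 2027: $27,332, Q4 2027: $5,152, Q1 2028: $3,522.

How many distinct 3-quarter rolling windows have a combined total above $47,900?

2

Q4 2025–Q2 2026: $26,504 + $10,992 + $28,851 = $66,347 (over)
Q1 2026–Q3 2026: $10,992 + $28,851 + $3,980 = $43,823 (under)
Q2 2026–Q4 2026: $28,851 + $3,980 + $632 = $33,463 (under)
Q3 2026–Q1 2027: $3,980 + $632 + $25,289 = $29,901 (under)
Q4 2026–Q2 2027: $632 + $25,289 + $967 = $26,888 (under)
Q1 2027–Q3 2027: $25,289 + $967 + $27,332 = $53,588 (over)
Q2 2027–Q4 2027: $967 + $27,332 + $5,152 = $33,451 (under)
Q3 2027–Q1 2028: $27,332 + $5,152 + $3,522 = $36,006 (under)
2 windows exceed the threshold.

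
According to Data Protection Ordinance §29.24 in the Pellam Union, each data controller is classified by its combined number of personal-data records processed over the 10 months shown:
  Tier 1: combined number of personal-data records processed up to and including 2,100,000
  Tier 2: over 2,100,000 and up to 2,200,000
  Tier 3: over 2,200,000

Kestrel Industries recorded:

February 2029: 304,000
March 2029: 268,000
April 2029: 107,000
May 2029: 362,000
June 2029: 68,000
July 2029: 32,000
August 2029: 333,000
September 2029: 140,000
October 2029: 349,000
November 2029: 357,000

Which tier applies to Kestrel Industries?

Tier 3

Combined number of personal-data records processed: 304,000 + 268,000 + 107,000 + 362,000 + 68,000 + 32,000 + 333,000 + 140,000 + 349,000 + 357,000 = 2,320,000.
2,320,000 > 2,200,000, so Tier 3 applies.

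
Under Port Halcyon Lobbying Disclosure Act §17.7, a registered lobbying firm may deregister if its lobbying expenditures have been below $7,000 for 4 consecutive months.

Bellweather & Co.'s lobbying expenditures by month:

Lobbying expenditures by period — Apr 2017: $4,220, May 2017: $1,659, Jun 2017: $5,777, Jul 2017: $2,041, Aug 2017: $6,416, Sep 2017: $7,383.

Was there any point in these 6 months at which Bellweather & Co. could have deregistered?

Yes

Months below $7,000: Apr 2017, May 2017, Jun 2017, Jul 2017, Aug 2017.
Longest run of consecutive months below the threshold: 5.
5 ≥ 4, so Bellweather & Co. became eligible.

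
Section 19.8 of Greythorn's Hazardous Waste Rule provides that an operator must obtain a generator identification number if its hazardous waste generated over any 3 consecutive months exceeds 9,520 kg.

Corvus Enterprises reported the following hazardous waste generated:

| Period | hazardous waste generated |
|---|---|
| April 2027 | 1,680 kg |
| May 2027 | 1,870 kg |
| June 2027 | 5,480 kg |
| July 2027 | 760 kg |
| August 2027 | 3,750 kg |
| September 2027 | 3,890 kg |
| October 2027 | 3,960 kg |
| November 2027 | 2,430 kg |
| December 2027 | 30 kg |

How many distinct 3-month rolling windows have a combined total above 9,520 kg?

April 2027–June 2027: 1,680 kg + 1,870 kg + 5,480 kg = 9,030 kg (under)
May 2027–July 2027: 1,870 kg + 5,480 kg + 760 kg = 8,110 kg (under)
June 2027–August 2027: 5,480 kg + 760 kg + 3,750 kg = 9,990 kg (over)
July 2027–September 2027: 760 kg + 3,750 kg + 3,890 kg = 8,400 kg (under)
August 2027–October 2027: 3,750 kg + 3,890 kg + 3,960 kg = 11,600 kg (over)
September 2027–November 2027: 3,890 kg + 3,960 kg + 2,430 kg = 10,280 kg (over)
October 2027–December 2027: 3,960 kg + 2,430 kg + 30 kg = 6,420 kg (under)
3 windows exceed the threshold.

3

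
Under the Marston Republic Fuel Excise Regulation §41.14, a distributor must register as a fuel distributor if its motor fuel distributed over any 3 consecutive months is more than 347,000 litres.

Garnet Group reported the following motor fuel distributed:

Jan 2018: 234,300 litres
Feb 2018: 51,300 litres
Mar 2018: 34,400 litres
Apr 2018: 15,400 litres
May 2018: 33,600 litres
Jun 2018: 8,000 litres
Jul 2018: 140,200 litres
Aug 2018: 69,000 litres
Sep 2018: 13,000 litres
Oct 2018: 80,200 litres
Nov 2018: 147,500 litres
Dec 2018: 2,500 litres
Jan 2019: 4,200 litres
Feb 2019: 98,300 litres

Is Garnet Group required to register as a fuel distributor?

Jan 2018–Mar 2018: 234,300 litres + 51,300 litres + 34,400 litres = 320,000 litres (under)
Feb 2018–Apr 2018: 51,300 litres + 34,400 litres + 15,400 litres = 101,100 litres (under)
Mar 2018–May 2018: 34,400 litres + 15,400 litres + 33,600 litres = 83,400 litres (under)
Apr 2018–Jun 2018: 15,400 litres + 33,600 litres + 8,000 litres = 57,000 litres (under)
May 2018–Jul 2018: 33,600 litres + 8,000 litres + 140,200 litres = 181,800 litres (under)
Jun 2018–Aug 2018: 8,000 litres + 140,200 litres + 69,000 litres = 217,200 litres (under)
Jul 2018–Sep 2018: 140,200 litres + 69,000 litres + 13,000 litres = 222,200 litres (under)
Aug 2018–Oct 2018: 69,000 litres + 13,000 litres + 80,200 litres = 162,200 litres (under)
Sep 2018–Nov 2018: 13,000 litres + 80,200 litres + 147,500 litres = 240,700 litres (under)
Oct 2018–Dec 2018: 80,200 litres + 147,500 litres + 2,500 litres = 230,200 litres (under)
Nov 2018–Jan 2019: 147,500 litres + 2,500 litres + 4,200 litres = 154,200 litres (under)
Dec 2018–Feb 2019: 2,500 litres + 4,200 litres + 98,300 litres = 105,000 litres (under)
No window exceeds 347,000 litres.

No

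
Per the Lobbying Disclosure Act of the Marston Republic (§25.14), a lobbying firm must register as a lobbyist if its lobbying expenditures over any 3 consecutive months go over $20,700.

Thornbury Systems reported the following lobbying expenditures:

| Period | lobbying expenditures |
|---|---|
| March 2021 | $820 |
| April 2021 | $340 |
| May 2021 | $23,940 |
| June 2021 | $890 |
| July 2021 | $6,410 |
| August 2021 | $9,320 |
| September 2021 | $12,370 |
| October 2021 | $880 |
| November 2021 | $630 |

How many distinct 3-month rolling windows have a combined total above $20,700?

March 2021–May 2021: $820 + $340 + $23,940 = $25,100 (over)
April 2021–June 2021: $340 + $23,940 + $890 = $25,170 (over)
May 2021–July 2021: $23,940 + $890 + $6,410 = $31,240 (over)
June 2021–August 2021: $890 + $6,410 + $9,320 = $16,620 (under)
July 2021–September 2021: $6,410 + $9,320 + $12,370 = $28,100 (over)
August 2021–October 2021: $9,320 + $12,370 + $880 = $22,570 (over)
September 2021–November 2021: $12,370 + $880 + $630 = $13,880 (under)
5 windows exceed the threshold.

5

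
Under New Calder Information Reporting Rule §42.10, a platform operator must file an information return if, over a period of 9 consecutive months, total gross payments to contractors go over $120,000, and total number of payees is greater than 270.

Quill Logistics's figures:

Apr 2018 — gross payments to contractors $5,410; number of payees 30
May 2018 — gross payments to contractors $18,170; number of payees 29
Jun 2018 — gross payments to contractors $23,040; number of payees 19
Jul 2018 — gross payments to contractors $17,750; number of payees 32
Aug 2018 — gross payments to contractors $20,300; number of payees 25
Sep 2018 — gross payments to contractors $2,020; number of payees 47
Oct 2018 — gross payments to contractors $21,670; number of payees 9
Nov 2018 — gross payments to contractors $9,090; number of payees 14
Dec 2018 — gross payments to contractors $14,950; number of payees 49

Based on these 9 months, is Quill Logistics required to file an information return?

No

Total gross payments to contractors: $5,410 + $18,170 + $23,040 + $17,750 + $20,300 + $2,020 + $21,670 + $9,090 + $14,950 = $132,400 (> $120,000).
Total number of payees: 30 + 29 + 19 + 32 + 25 + 47 + 9 + 14 + 49 = 254 (≤ 270).
The test is 'and': the rule requires both, and at least one is not exceeded.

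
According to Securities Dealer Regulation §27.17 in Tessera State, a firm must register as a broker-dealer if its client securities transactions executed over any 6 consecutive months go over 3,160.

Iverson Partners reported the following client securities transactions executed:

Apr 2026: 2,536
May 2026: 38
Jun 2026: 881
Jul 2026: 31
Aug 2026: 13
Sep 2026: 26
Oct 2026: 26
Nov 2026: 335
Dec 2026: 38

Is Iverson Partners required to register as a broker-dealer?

Yes

Apr 2026–Sep 2026: 2,536 + 38 + 881 + 31 + 13 + 26 = 3,525 (over)
May 2026–Oct 2026: 38 + 881 + 31 + 13 + 26 + 26 = 1,015 (under)
Jun 2026–Nov 2026: 881 + 31 + 13 + 26 + 26 + 335 = 1,312 (under)
Jul 2026–Dec 2026: 31 + 13 + 26 + 26 + 335 + 38 = 469 (under)
At least one window exceeds 3,160.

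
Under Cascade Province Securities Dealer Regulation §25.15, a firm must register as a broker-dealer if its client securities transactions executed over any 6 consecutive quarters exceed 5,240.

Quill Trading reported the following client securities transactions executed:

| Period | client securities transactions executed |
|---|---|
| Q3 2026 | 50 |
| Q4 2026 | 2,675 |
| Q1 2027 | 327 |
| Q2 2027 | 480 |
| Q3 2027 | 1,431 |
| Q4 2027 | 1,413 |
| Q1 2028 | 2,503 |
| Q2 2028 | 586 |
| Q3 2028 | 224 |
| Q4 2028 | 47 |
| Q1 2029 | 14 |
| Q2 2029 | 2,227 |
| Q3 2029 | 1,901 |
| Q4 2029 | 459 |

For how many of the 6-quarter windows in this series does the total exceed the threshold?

6

Q3 2026–Q4 2027: 50 + 2,675 + 327 + 480 + 1,431 + 1,413 = 6,376 (over)
Q4 2026–Q1 2028: 2,675 + 327 + 480 + 1,431 + 1,413 + 2,503 = 8,829 (over)
Q1 2027–Q2 2028: 327 + 480 + 1,431 + 1,413 + 2,503 + 586 = 6,740 (over)
Q2 2027–Q3 2028: 480 + 1,431 + 1,413 + 2,503 + 586 + 224 = 6,637 (over)
Q3 2027–Q4 2028: 1,431 + 1,413 + 2,503 + 586 + 224 + 47 = 6,204 (over)
Q4 2027–Q1 2029: 1,413 + 2,503 + 586 + 224 + 47 + 14 = 4,787 (under)
Q1 2028–Q2 2029: 2,503 + 586 + 224 + 47 + 14 + 2,227 = 5,601 (over)
Q2 2028–Q3 2029: 586 + 224 + 47 + 14 + 2,227 + 1,901 = 4,999 (under)
Q3 2028–Q4 2029: 224 + 47 + 14 + 2,227 + 1,901 + 459 = 4,872 (under)
6 windows exceed the threshold.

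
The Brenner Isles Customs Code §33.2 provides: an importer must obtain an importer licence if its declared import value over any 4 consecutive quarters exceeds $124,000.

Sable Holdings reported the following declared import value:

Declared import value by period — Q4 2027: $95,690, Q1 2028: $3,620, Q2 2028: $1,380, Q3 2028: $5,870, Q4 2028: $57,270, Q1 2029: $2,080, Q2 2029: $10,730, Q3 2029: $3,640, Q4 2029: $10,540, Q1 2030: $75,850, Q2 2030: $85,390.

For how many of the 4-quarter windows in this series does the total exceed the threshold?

1

Q4 2027–Q3 2028: $95,690 + $3,620 + $1,380 + $5,870 = $106,560 (under)
Q1 2028–Q4 2028: $3,620 + $1,380 + $5,870 + $57,270 = $68,140 (under)
Q2 2028–Q1 2029: $1,380 + $5,870 + $57,270 + $2,080 = $66,600 (under)
Q3 2028–Q2 2029: $5,870 + $57,270 + $2,080 + $10,730 = $75,950 (under)
Q4 2028–Q3 2029: $57,270 + $2,080 + $10,730 + $3,640 = $73,720 (under)
Q1 2029–Q4 2029: $2,080 + $10,730 + $3,640 + $10,540 = $26,990 (under)
Q2 2029–Q1 2030: $10,730 + $3,640 + $10,540 + $75,850 = $100,760 (under)
Q3 2029–Q2 2030: $3,640 + $10,540 + $75,850 + $85,390 = $175,420 (over)
1 window exceeds the threshold.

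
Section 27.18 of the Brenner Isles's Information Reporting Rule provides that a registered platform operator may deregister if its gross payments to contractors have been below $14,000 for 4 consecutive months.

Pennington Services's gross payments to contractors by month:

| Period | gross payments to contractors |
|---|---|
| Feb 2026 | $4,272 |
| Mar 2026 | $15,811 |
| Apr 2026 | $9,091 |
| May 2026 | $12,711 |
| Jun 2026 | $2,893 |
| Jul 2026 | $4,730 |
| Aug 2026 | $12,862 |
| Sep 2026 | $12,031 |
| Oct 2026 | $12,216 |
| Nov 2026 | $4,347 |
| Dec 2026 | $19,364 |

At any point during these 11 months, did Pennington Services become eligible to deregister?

Months below $14,000: Feb 2026, Apr 2026, May 2026, Jun 2026, Jul 2026, Aug 2026, Sep 2026, Oct 2026, Nov 2026.
Longest run of consecutive months below the threshold: 8.
8 ≥ 4, so Pennington Services became eligible.

Yes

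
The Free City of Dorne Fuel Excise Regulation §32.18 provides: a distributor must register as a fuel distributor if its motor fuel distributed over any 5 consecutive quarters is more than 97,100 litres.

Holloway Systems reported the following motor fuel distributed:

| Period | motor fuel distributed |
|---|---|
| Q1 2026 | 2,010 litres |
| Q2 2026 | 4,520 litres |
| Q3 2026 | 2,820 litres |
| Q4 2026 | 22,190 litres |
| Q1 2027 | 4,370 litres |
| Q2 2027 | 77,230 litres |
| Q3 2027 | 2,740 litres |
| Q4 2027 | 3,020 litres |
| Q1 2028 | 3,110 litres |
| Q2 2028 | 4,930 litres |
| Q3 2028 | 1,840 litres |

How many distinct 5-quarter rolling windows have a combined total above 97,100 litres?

Q1 2026–Q1 2027: 2,010 litres + 4,520 litres + 2,820 litres + 22,190 litres + 4,370 litres = 35,910 litres (under)
Q2 2026–Q2 2027: 4,520 litres + 2,820 litres + 22,190 litres + 4,370 litres + 77,230 litres = 111,130 litres (over)
Q3 2026–Q3 2027: 2,820 litres + 22,190 litres + 4,370 litres + 77,230 litres + 2,740 litres = 109,350 litres (over)
Q4 2026–Q4 2027: 22,190 litres + 4,370 litres + 77,230 litres + 2,740 litres + 3,020 litres = 109,550 litres (over)
Q1 2027–Q1 2028: 4,370 litres + 77,230 litres + 2,740 litres + 3,020 litres + 3,110 litres = 90,470 litres (under)
Q2 2027–Q2 2028: 77,230 litres + 2,740 litres + 3,020 litres + 3,110 litres + 4,930 litres = 91,030 litres (under)
Q3 2027–Q3 2028: 2,740 litres + 3,020 litres + 3,110 litres + 4,930 litres + 1,840 litres = 15,640 litres (under)
3 windows exceed the threshold.

3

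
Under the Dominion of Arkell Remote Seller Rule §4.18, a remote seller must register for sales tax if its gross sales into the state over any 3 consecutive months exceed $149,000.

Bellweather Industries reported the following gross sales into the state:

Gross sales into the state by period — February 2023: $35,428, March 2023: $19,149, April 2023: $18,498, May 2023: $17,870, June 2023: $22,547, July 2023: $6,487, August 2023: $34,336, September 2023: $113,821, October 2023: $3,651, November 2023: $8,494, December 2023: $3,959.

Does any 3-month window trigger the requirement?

Yes

February 2023–April 2023: $35,428 + $19,149 + $18,498 = $73,075 (under)
March 2023–May 2023: $19,149 + $18,498 + $17,870 = $55,517 (under)
April 2023–June 2023: $18,498 + $17,870 + $22,547 = $58,915 (under)
May 2023–July 2023: $17,870 + $22,547 + $6,487 = $46,904 (under)
June 2023–August 2023: $22,547 + $6,487 + $34,336 = $63,370 (under)
July 2023–September 2023: $6,487 + $34,336 + $113,821 = $154,644 (over)
August 2023–October 2023: $34,336 + $113,821 + $3,651 = $151,808 (over)
September 2023–November 2023: $113,821 + $3,651 + $8,494 = $125,966 (under)
October 2023–December 2023: $3,651 + $8,494 + $3,959 = $16,104 (under)
At least one window exceeds $149,000.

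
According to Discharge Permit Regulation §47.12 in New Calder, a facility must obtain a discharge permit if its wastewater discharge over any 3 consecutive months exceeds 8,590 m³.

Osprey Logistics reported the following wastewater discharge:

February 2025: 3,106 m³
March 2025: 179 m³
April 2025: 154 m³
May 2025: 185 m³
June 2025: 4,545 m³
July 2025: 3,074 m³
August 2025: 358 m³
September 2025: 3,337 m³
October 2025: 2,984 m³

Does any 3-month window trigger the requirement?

February 2025–April 2025: 3,106 m³ + 179 m³ + 154 m³ = 3,439 m³ (under)
March 2025–May 2025: 179 m³ + 154 m³ + 185 m³ = 518 m³ (under)
April 2025–June 2025: 154 m³ + 185 m³ + 4,545 m³ = 4,884 m³ (under)
May 2025–July 2025: 185 m³ + 4,545 m³ + 3,074 m³ = 7,804 m³ (under)
June 2025–August 2025: 4,545 m³ + 3,074 m³ + 358 m³ = 7,977 m³ (under)
July 2025–September 2025: 3,074 m³ + 358 m³ + 3,337 m³ = 6,769 m³ (under)
August 2025–October 2025: 358 m³ + 3,337 m³ + 2,984 m³ = 6,679 m³ (under)
No window exceeds 8,590 m³.

No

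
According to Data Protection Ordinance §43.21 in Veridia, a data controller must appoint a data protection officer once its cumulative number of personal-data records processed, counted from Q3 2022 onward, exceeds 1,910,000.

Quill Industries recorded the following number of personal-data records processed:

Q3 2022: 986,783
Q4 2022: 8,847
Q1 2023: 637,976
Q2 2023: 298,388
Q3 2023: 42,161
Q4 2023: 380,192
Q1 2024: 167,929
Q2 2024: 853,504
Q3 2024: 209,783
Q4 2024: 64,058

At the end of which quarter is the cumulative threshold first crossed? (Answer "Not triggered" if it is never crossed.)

Q2 2023

Through Q3 2022: 986,783
Through Q4 2022: 995,630
Through Q1 2023: 1,633,606
Through Q2 2023: 1,931,994 ← exceeds threshold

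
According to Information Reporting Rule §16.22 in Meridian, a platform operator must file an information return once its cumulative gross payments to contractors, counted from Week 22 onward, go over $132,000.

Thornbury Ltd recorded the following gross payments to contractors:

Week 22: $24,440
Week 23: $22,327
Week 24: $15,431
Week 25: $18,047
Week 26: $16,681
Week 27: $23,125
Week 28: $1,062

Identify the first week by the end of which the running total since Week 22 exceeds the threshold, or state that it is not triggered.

Not triggered

Through Week 22: $24,440
Through Week 23: $46,767
Through Week 24: $62,198
Through Week 25: $80,245
Through Week 26: $96,926
Through Week 27: $120,051
Through Week 28: $121,113
Final cumulative total $121,113 ≤ $132,000; the threshold is never exceeded.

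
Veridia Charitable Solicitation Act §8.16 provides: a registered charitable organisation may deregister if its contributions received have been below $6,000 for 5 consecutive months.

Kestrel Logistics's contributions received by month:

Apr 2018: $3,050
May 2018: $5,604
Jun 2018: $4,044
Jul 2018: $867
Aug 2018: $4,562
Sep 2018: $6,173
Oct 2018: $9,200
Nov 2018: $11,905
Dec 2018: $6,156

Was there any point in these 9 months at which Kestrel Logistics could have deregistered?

Yes

Months below $6,000: Apr 2018, May 2018, Jun 2018, Jul 2018, Aug 2018.
Longest run of consecutive months below the threshold: 5.
5 ≥ 5, so Kestrel Logistics became eligible.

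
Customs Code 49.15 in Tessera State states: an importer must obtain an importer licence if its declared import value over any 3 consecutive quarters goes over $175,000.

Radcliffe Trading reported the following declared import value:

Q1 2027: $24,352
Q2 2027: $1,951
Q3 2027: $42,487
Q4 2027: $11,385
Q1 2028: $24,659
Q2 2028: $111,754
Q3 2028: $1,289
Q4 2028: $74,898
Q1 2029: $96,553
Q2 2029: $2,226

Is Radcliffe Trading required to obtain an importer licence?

Yes

Q1 2027–Q3 2027: $24,352 + $1,951 + $42,487 = $68,790 (under)
Q2 2027–Q4 2027: $1,951 + $42,487 + $11,385 = $55,823 (under)
Q3 2027–Q1 2028: $42,487 + $11,385 + $24,659 = $78,531 (under)
Q4 2027–Q2 2028: $11,385 + $24,659 + $111,754 = $147,798 (under)
Q1 2028–Q3 2028: $24,659 + $111,754 + $1,289 = $137,702 (under)
Q2 2028–Q4 2028: $111,754 + $1,289 + $74,898 = $187,941 (over)
Q3 2028–Q1 2029: $1,289 + $74,898 + $96,553 = $172,740 (under)
Q4 2028–Q2 2029: $74,898 + $96,553 + $2,226 = $173,677 (under)
At least one window exceeds $175,000.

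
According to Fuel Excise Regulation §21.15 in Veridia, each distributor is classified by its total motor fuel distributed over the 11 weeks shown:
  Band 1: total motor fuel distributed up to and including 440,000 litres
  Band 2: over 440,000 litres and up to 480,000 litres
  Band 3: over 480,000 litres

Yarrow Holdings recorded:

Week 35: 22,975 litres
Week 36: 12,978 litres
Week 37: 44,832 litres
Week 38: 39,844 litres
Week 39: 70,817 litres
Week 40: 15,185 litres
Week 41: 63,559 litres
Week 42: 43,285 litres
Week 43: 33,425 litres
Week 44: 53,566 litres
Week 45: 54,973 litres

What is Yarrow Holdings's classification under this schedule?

Total motor fuel distributed: 22,975 litres + 12,978 litres + 44,832 litres + 39,844 litres + 70,817 litres + 15,185 litres + 63,559 litres + 43,285 litres + 33,425 litres + 53,566 litres + 54,973 litres = 455,439 litres.
440,000 litres < 455,439 litres ≤ 480,000 litres, so Band 2 applies.

Band 2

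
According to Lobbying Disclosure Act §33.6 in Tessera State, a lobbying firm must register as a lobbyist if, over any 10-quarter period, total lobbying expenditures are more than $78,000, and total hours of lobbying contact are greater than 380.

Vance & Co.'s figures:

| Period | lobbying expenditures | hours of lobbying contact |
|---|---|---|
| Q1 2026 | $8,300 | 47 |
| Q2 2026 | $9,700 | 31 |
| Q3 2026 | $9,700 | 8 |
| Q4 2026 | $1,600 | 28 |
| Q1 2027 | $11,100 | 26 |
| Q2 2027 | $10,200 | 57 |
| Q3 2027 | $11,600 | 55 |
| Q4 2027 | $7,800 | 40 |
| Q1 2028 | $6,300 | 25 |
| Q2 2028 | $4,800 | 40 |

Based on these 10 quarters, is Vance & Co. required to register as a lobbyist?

No

Total lobbying expenditures: $8,300 + $9,700 + $9,700 + $1,600 + $11,100 + $10,200 + $11,600 + $7,800 + $6,300 + $4,800 = $81,100 (> $78,000).
Total hours of lobbying contact: 47 + 31 + 8 + 28 + 26 + 57 + 55 + 40 + 25 + 40 = 357 (≤ 380).
The test is 'and': the rule requires both, and at least one is not exceeded.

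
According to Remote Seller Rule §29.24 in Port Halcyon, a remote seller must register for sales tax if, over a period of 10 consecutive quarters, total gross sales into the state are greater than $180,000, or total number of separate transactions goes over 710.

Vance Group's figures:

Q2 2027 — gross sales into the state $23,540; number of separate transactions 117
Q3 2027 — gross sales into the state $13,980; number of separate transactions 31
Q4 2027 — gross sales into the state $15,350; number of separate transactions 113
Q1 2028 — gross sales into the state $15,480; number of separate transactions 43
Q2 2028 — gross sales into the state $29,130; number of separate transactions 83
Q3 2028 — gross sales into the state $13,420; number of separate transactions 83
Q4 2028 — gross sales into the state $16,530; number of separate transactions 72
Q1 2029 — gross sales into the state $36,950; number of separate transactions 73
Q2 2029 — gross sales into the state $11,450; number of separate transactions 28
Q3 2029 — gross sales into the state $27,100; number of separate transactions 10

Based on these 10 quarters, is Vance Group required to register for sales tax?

Yes

Total gross sales into the state: $23,540 + $13,980 + $15,350 + $15,480 + $29,130 + $13,420 + $16,530 + $36,950 + $11,450 + $27,100 = $202,930 (> $180,000).
Total number of separate transactions: 117 + 31 + 113 + 43 + 83 + 83 + 72 + 73 + 28 + 10 = 653 (≤ 710).
The test is 'or': at least one threshold is exceeded.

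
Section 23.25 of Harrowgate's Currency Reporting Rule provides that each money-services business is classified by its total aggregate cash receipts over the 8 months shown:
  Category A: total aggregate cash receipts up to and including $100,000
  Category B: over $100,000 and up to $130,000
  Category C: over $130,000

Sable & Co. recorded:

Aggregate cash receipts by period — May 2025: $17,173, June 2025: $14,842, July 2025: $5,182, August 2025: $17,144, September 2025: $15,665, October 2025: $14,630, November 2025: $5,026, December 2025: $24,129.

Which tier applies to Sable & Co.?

Category B

Total aggregate cash receipts: $17,173 + $14,842 + $5,182 + $17,144 + $15,665 + $14,630 + $5,026 + $24,129 = $113,791.
$100,000 < $113,791 ≤ $130,000, so Category B applies.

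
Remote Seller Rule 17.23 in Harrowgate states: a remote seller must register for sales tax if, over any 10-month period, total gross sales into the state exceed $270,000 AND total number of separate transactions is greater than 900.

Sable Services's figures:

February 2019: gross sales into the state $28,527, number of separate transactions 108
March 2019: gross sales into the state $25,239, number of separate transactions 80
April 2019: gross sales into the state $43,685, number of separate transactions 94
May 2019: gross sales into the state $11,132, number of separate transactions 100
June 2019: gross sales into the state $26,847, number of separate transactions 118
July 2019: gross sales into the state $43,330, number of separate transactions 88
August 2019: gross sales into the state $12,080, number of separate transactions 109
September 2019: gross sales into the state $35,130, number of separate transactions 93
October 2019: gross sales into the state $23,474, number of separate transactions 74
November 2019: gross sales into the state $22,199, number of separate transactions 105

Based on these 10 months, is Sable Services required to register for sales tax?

Yes

Total gross sales into the state: $28,527 + $25,239 + $43,685 + $11,132 + $26,847 + $43,330 + $12,080 + $35,130 + $23,474 + $22,199 = $271,643 (> $270,000).
Total number of separate transactions: 108 + 80 + 94 + 100 + 118 + 88 + 109 + 93 + 74 + 105 = 969 (> 900).
The test is 'and': both thresholds are exceeded.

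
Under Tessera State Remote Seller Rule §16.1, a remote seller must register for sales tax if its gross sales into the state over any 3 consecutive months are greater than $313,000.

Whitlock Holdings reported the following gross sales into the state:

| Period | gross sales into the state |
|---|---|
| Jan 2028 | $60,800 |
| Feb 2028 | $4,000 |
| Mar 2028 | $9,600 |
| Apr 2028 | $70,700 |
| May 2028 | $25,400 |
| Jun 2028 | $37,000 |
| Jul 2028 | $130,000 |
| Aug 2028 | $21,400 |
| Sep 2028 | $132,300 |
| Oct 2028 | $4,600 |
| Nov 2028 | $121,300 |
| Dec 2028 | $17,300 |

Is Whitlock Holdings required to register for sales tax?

No

Jan 2028–Mar 2028: $60,800 + $4,000 + $9,600 = $74,400 (under)
Feb 2028–Apr 2028: $4,000 + $9,600 + $70,700 = $84,300 (under)
Mar 2028–May 2028: $9,600 + $70,700 + $25,400 = $105,700 (under)
Apr 2028–Jun 2028: $70,700 + $25,400 + $37,000 = $133,100 (under)
May 2028–Jul 2028: $25,400 + $37,000 + $130,000 = $192,400 (under)
Jun 2028–Aug 2028: $37,000 + $130,000 + $21,400 = $188,400 (under)
Jul 2028–Sep 2028: $130,000 + $21,400 + $132,300 = $283,700 (under)
Aug 2028–Oct 2028: $21,400 + $132,300 + $4,600 = $158,300 (under)
Sep 2028–Nov 2028: $132,300 + $4,600 + $121,300 = $258,200 (under)
Oct 2028–Dec 2028: $4,600 + $121,300 + $17,300 = $143,200 (under)
No window exceeds $313,000.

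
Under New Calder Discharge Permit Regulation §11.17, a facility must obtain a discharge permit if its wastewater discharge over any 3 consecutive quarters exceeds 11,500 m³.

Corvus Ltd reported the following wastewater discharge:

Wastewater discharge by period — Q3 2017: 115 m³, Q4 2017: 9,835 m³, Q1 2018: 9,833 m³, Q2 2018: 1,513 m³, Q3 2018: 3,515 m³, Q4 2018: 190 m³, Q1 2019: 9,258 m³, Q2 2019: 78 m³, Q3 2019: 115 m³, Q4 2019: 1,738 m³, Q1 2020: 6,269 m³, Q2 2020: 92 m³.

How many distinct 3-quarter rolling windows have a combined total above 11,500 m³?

Q3 2017–Q1 2018: 115 m³ + 9,835 m³ + 9,833 m³ = 19,783 m³ (over)
Q4 2017–Q2 2018: 9,835 m³ + 9,833 m³ + 1,513 m³ = 21,181 m³ (over)
Q1 2018–Q3 2018: 9,833 m³ + 1,513 m³ + 3,515 m³ = 14,861 m³ (over)
Q2 2018–Q4 2018: 1,513 m³ + 3,515 m³ + 190 m³ = 5,218 m³ (under)
Q3 2018–Q1 2019: 3,515 m³ + 190 m³ + 9,258 m³ = 12,963 m³ (over)
Q4 2018–Q2 2019: 190 m³ + 9,258 m³ + 78 m³ = 9,526 m³ (under)
Q1 2019–Q3 2019: 9,258 m³ + 78 m³ + 115 m³ = 9,451 m³ (under)
Q2 2019–Q4 2019: 78 m³ + 115 m³ + 1,738 m³ = 1,931 m³ (under)
Q3 2019–Q1 2020: 115 m³ + 1,738 m³ + 6,269 m³ = 8,122 m³ (under)
Q4 2019–Q2 2020: 1,738 m³ + 6,269 m³ + 92 m³ = 8,099 m³ (under)
4 windows exceed the threshold.

4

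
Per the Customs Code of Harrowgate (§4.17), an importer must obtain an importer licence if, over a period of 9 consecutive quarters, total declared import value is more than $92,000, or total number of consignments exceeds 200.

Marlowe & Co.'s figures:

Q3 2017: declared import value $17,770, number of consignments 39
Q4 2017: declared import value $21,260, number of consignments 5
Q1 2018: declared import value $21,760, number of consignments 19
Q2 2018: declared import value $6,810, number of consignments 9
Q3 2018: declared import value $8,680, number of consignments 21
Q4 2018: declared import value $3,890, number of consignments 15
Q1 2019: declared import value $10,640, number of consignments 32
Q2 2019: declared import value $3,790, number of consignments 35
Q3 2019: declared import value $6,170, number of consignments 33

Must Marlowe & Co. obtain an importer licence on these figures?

Yes

Total declared import value: $17,770 + $21,260 + $21,760 + $6,810 + $8,680 + $3,890 + $10,640 + $3,790 + $6,170 = $100,770 (> $92,000).
Total number of consignments: 39 + 5 + 19 + 9 + 21 + 15 + 32 + 35 + 33 = 208 (> 200).
The test is 'or': at least one threshold is exceeded.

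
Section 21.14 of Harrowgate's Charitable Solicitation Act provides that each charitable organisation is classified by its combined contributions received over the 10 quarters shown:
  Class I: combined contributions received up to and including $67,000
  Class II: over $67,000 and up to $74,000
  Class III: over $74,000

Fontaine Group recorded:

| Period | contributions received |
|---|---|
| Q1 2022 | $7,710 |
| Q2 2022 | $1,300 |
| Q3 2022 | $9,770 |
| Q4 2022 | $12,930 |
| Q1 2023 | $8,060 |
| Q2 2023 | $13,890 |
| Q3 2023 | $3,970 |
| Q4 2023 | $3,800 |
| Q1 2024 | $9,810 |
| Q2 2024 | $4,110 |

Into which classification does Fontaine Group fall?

Combined contributions received: $7,710 + $1,300 + $9,770 + $12,930 + $8,060 + $13,890 + $3,970 + $3,800 + $9,810 + $4,110 = $75,350.
$75,350 > $74,000, so Class III applies.

Class III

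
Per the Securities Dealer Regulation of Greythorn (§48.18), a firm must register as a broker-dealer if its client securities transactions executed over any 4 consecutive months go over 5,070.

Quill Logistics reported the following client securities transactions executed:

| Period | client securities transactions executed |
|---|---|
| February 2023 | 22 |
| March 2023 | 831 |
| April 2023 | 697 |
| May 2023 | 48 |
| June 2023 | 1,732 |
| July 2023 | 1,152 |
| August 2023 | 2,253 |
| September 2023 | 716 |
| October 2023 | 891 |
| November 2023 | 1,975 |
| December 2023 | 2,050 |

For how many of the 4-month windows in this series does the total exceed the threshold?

February 2023–May 2023: 22 + 831 + 697 + 48 = 1,598 (under)
March 2023–June 2023: 831 + 697 + 48 + 1,732 = 3,308 (under)
April 2023–July 2023: 697 + 48 + 1,732 + 1,152 = 3,629 (under)
May 2023–August 2023: 48 + 1,732 + 1,152 + 2,253 = 5,185 (over)
June 2023–September 2023: 1,732 + 1,152 + 2,253 + 716 = 5,853 (over)
July 2023–October 2023: 1,152 + 2,253 + 716 + 891 = 5,012 (under)
August 2023–November 2023: 2,253 + 716 + 891 + 1,975 = 5,835 (over)
September 2023–December 2023: 716 + 891 + 1,975 + 2,050 = 5,632 (over)
4 windows exceed the threshold.

4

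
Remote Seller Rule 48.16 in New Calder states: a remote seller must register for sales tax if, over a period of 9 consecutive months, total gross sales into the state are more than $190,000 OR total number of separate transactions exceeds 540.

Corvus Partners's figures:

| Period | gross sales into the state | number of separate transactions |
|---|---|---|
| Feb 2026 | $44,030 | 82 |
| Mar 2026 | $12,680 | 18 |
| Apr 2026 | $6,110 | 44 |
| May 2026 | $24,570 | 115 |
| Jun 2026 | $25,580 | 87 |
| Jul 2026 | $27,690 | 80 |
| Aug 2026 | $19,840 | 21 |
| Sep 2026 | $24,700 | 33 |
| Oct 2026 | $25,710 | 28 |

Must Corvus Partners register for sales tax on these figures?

Yes

Total gross sales into the state: $44,030 + $12,680 + $6,110 + $24,570 + $25,580 + $27,690 + $19,840 + $24,700 + $25,710 = $210,910 (> $190,000).
Total number of separate transactions: 82 + 18 + 44 + 115 + 87 + 80 + 21 + 33 + 28 = 508 (≤ 540).
The test is 'or': at least one threshold is exceeded.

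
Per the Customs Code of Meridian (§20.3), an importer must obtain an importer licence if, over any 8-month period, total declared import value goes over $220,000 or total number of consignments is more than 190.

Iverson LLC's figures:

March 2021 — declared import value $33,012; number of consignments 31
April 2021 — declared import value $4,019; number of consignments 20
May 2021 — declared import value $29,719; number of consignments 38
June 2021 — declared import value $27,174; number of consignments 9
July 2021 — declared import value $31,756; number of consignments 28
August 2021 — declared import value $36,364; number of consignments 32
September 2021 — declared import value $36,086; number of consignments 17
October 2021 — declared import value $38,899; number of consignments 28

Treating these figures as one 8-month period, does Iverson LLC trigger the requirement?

Total declared import value: $33,012 + $4,019 + $29,719 + $27,174 + $31,756 + $36,364 + $36,086 + $38,899 = $237,029 (> $220,000).
Total number of consignments: 31 + 20 + 38 + 9 + 28 + 32 + 17 + 28 = 203 (> 190).
The test is 'or': at least one threshold is exceeded.

Yes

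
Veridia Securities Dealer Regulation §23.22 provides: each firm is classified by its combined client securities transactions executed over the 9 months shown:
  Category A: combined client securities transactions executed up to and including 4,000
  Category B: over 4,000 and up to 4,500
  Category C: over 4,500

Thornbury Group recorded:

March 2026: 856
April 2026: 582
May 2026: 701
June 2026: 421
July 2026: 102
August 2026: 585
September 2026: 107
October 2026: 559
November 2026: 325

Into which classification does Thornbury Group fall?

Category B

Combined client securities transactions executed: 856 + 582 + 701 + 421 + 102 + 585 + 107 + 559 + 325 = 4,238.
4,000 < 4,238 ≤ 4,500, so Category B applies.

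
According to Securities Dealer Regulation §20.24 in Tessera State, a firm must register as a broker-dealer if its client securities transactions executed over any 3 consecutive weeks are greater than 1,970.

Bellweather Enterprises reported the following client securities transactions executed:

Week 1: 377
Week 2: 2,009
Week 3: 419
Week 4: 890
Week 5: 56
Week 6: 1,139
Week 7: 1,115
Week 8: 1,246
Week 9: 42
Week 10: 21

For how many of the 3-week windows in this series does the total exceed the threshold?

6

Week 1–Week 3: 377 + 2,009 + 419 = 2,805 (over)
Week 2–Week 4: 2,009 + 419 + 890 = 3,318 (over)
Week 3–Week 5: 419 + 890 + 56 = 1,365 (under)
Week 4–Week 6: 890 + 56 + 1,139 = 2,085 (over)
Week 5–Week 7: 56 + 1,139 + 1,115 = 2,310 (over)
Week 6–Week 8: 1,139 + 1,115 + 1,246 = 3,500 (over)
Week 7–Week 9: 1,115 + 1,246 + 42 = 2,403 (over)
Week 8–Week 10: 1,246 + 42 + 21 = 1,309 (under)
6 windows exceed the threshold.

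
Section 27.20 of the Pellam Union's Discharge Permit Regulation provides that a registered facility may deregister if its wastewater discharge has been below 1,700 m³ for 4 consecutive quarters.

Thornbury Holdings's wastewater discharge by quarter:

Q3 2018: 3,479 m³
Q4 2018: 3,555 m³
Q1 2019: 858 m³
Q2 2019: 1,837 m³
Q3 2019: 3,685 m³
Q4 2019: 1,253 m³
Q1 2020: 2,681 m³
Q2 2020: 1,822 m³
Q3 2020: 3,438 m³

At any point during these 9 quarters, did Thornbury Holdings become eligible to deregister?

No

Quarters below 1,700 m³: Q1 2019, Q4 2019.
Longest run of consecutive quarters below the threshold: 1.
1 < 4, so Thornbury Holdings never became eligible.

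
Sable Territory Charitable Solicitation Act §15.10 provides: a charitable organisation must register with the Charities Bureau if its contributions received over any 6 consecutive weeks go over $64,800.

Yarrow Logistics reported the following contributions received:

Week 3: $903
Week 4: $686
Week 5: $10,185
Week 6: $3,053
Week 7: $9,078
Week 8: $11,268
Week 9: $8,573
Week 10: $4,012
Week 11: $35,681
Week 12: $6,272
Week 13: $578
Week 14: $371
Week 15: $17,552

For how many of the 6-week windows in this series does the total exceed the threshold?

Week 3–Week 8: $903 + $686 + $10,185 + $3,053 + $9,078 + $11,268 = $35,173 (under)
Week 4–Week 9: $686 + $10,185 + $3,053 + $9,078 + $11,268 + $8,573 = $42,843 (under)
Week 5–Week 10: $10,185 + $3,053 + $9,078 + $11,268 + $8,573 + $4,012 = $46,169 (under)
Week 6–Week 11: $3,053 + $9,078 + $11,268 + $8,573 + $4,012 + $35,681 = $71,665 (over)
Week 7–Week 12: $9,078 + $11,268 + $8,573 + $4,012 + $35,681 + $6,272 = $74,884 (over)
Week 8–Week 13: $11,268 + $8,573 + $4,012 + $35,681 + $6,272 + $578 = $66,384 (over)
Week 9–Week 14: $8,573 + $4,012 + $35,681 + $6,272 + $578 + $371 = $55,487 (under)
Week 10–Week 15: $4,012 + $35,681 + $6,272 + $578 + $371 + $17,552 = $64,466 (under)
3 windows exceed the threshold.

3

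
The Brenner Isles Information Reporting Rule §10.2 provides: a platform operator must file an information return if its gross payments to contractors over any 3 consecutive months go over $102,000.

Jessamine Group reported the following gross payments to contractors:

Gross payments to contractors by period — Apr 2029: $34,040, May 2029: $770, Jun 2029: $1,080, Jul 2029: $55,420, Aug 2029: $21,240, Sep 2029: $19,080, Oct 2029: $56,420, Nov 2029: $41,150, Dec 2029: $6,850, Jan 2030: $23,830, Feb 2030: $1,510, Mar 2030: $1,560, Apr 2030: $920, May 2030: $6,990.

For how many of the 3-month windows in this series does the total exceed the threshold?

Apr 2029–Jun 2029: $34,040 + $770 + $1,080 = $35,890 (under)
May 2029–Jul 2029: $770 + $1,080 + $55,420 = $57,270 (under)
Jun 2029–Aug 2029: $1,080 + $55,420 + $21,240 = $77,740 (under)
Jul 2029–Sep 2029: $55,420 + $21,240 + $19,080 = $95,740 (under)
Aug 2029–Oct 2029: $21,240 + $19,080 + $56,420 = $96,740 (under)
Sep 2029–Nov 2029: $19,080 + $56,420 + $41,150 = $116,650 (over)
Oct 2029–Dec 2029: $56,420 + $41,150 + $6,850 = $104,420 (over)
Nov 2029–Jan 2030: $41,150 + $6,850 + $23,830 = $71,830 (under)
Dec 2029–Feb 2030: $6,850 + $23,830 + $1,510 = $32,190 (under)
Jan 2030–Mar 2030: $23,830 + $1,510 + $1,560 = $26,900 (under)
Feb 2030–Apr 2030: $1,510 + $1,560 + $920 = $3,990 (under)
Mar 2030–May 2030: $1,560 + $920 + $6,990 = $9,470 (under)
2 windows exceed the threshold.

2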